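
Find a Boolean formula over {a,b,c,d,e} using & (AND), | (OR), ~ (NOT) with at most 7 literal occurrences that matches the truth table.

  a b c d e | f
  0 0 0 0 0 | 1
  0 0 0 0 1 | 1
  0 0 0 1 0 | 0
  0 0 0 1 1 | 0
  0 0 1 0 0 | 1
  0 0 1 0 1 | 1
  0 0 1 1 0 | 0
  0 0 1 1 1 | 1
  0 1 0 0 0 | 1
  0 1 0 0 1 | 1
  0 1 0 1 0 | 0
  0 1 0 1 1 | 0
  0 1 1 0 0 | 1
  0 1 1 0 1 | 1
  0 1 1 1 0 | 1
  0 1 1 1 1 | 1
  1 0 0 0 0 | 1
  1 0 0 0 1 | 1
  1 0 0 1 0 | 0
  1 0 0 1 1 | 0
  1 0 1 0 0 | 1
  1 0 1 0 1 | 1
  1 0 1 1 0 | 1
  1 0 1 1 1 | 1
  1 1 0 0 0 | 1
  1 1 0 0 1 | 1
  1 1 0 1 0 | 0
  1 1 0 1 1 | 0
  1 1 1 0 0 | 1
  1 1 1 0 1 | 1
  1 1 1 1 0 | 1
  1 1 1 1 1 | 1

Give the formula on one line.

(~d | (((c | ~d) & ((b | a) | e)) & c))

  ~d = 11001100110011001100110011001100
  (c | ~d) = 11001111110011111100111111001111
  (b | a) = 00000000111111111111111111111111
  ((b | a) | e) = 01010101111111111111111111111111
  ((c | ~d) & ((b | a) | e)) = 01000101110011111100111111001111
  (((c | ~d) & ((b | a) | e)) & c) = 00000101000011110000111100001111
  (~d | (((c | ~d) & ((b | a) | e)) & c)) = 11001101110011111100111111001111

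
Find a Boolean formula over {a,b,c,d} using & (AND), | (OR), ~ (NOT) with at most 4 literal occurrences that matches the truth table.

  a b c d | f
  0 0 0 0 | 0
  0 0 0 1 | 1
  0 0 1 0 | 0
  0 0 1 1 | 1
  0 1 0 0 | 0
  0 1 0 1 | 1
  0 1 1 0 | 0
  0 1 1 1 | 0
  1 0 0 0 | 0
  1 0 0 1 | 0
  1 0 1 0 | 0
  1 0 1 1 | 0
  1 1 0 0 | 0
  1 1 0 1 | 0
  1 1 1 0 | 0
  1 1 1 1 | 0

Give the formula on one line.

((~b | ~c) & (d & ~a))

  ~b = 1111000011110000
  ~c = 1100110011001100
  (~b | ~c) = 1111110011111100
  ~a = 1111111100000000
  (d & ~a) = 0101010100000000
  ((~b | ~c) & (d & ~a)) = 0101010000000000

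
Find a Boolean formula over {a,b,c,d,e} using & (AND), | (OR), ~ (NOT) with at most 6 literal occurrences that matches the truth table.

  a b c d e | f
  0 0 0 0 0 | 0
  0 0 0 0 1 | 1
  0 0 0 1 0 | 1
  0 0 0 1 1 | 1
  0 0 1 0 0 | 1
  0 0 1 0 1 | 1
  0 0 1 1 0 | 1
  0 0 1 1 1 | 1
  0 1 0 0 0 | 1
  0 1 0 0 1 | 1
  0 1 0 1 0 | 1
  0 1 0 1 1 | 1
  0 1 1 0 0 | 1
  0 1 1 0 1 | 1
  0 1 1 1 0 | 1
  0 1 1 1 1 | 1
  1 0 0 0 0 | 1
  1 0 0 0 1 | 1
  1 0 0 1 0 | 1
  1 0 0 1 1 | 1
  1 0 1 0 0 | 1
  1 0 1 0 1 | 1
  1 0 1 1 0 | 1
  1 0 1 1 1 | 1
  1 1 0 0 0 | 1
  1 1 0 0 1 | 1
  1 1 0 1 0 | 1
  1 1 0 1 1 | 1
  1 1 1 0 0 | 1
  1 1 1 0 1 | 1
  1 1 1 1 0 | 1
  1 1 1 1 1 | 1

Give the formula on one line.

  (c | b) = 00001111111111110000111111111111
  (a | d) = 00110011001100111111111111111111
  ((a | d) | e) = 01110111011101111111111111111111
  ((c | b) | ((a | d) | e)) = 01111111111111111111111111111111

((c | b) | ((a | d) | e))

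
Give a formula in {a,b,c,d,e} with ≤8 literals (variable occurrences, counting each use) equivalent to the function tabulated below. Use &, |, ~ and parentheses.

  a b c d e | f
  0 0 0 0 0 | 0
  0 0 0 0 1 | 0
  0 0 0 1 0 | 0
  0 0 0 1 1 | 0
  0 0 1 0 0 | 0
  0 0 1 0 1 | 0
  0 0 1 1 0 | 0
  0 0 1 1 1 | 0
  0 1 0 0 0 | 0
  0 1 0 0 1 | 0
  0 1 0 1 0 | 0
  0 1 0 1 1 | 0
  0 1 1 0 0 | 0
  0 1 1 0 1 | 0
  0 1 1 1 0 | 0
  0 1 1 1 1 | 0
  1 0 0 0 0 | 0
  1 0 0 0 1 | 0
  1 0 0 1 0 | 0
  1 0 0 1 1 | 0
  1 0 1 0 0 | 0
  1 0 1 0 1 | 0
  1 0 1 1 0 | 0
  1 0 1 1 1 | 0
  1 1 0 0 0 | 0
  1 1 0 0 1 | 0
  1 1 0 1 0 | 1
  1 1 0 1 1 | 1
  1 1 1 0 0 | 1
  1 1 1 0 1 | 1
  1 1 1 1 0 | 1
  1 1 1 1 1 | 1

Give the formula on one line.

((((c | d) | ~a) & ((c & ~b) | a)) & b)

  (c | d) = 00111111001111110011111100111111
  ~a = 11111111111111110000000000000000
  ((c | d) | ~a) = 11111111111111110011111100111111
  ~b = 11111111000000001111111100000000
  (c & ~b) = 00001111000000000000111100000000
  ((c & ~b) | a) = 00001111000000001111111111111111
  (((c | d) | ~a) & ((c & ~b) | a)) = 00001111000000000011111100111111
  ((((c | d) | ~a) & ((c & ~b) | a)) & b) = 00000000000000000000000000111111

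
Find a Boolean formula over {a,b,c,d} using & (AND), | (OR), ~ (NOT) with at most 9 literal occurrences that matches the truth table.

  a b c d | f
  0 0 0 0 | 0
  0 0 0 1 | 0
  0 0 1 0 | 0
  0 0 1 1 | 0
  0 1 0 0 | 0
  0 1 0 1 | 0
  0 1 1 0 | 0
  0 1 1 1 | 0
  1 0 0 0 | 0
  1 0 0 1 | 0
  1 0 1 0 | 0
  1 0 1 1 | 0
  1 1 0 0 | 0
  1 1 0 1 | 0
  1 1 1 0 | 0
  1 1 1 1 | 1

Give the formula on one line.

((d & b) & (a & ((c & b) & ((a | (~c | ~b)) | ~d))))

  (d & b) = 0000010100000101
  (c & b) = 0000001100000011
  ~c = 1100110011001100
  ~b = 1111000011110000
  (~c | ~b) = 1111110011111100
  (a | (~c | ~b)) = 1111110011111111
  ~d = 1010101010101010
  ((a | (~c | ~b)) | ~d) = 1111111011111111
  ((c & b) & ((a | (~c | ~b)) | ~d)) = 0000001000000011
  (a & ((c & b) & ((a | (~c | ~b)) | ~d))) = 0000000000000011
  ((d & b) & (a & ((c & b) & ((a | (~c | ~b)) | ~d)))) = 0000000000000001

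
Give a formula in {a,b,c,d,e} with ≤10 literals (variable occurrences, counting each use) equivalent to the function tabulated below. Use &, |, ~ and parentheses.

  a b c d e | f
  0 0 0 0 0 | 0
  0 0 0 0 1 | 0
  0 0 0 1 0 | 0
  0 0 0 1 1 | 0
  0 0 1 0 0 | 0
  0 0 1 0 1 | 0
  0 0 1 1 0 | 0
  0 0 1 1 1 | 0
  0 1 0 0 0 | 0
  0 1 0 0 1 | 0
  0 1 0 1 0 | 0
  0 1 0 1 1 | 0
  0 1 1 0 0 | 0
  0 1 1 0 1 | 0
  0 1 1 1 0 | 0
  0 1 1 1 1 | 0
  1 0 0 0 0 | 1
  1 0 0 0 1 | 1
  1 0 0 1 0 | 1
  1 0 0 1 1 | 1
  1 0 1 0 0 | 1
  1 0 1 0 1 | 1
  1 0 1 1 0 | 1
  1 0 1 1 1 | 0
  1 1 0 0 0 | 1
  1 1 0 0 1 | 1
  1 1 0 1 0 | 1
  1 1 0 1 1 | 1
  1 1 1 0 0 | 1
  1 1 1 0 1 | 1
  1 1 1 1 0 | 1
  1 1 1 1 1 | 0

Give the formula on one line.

  ~c = 11110000111100001111000011110000
  (~c & a) = 00000000000000001111000011110000
  ~d = 11001100110011001100110011001100
  (c | a) = 00001111000011111111111111111111
  ~e = 10101010101010101010101010101010
  (~d | ~e) = 11101110111011101110111011101110
  ((c | a) & (~d | ~e)) = 00001110000011101110111011101110
  (~d | ((c | a) & (~d | ~e))) = 11001110110011101110111011101110
  (a & (~d | ((c | a) & (~d | ~e)))) = 00000000000000001110111011101110
  ((~c & a) | (a & (~d | ((c | a) & (~d | ~e))))) = 00000000000000001111111011111110

((~c & a) | (a & (~d | ((c | a) & (~d | ~e)))))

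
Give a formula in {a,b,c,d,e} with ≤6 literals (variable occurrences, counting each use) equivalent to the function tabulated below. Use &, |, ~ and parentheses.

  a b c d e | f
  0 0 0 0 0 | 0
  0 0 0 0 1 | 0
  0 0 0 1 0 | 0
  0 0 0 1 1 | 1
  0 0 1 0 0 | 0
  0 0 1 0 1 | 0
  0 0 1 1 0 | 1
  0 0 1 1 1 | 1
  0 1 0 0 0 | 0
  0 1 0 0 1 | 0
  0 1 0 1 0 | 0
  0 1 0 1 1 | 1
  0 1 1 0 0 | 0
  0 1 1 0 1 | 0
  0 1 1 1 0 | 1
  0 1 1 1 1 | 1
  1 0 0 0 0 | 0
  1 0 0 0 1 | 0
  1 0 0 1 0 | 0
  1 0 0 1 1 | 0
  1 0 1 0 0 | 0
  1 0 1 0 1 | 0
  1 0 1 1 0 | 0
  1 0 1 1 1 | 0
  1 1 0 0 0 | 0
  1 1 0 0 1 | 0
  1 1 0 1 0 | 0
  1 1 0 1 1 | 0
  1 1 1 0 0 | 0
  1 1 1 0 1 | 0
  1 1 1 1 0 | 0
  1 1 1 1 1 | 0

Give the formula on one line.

  ~a = 11111111111111110000000000000000
  (d & ~a) = 00110011001100110000000000000000
  (c | e) = 01011111010111110101111101011111
  ((d & ~a) & (c | e)) = 00010011000100110000000000000000

((d & ~a) & (c | e))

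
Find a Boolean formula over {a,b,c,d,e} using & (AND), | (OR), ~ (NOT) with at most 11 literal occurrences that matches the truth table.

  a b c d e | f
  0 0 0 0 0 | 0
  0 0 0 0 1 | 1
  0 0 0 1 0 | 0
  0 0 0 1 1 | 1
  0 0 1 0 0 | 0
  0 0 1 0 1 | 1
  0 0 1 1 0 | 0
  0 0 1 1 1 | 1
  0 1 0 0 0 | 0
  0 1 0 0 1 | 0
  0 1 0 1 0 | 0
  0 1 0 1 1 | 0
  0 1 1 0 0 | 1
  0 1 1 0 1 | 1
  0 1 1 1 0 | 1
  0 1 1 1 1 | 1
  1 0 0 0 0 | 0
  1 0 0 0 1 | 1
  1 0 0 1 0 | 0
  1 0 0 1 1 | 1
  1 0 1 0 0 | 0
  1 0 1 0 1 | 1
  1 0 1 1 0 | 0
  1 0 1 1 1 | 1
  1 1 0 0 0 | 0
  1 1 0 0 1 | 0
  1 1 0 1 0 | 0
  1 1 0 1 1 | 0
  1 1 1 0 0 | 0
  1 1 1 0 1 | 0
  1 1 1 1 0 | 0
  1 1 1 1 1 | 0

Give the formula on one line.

  ~a = 11111111111111110000000000000000
  (~a & c) = 00001111000011110000000000000000
  (b & ~a) = 00000000111111110000000000000000
  (d & a) = 00000000000000000011001100110011
  ((b & ~a) | (d & a)) = 00000000111111110011001100110011
  ((~a & c) & ((b & ~a) | (d & a))) = 00000000000011110000000000000000
  ~b = 11111111000000001111111100000000
  (e & ~b) = 01010101000000000101010100000000
  (((~a & c) & ((b & ~a) | (d & a))) | (e & ~b)) = 01010101000011110101010100000000

(((~a & c) & ((b & ~a) | (d & a))) | (e & ~b))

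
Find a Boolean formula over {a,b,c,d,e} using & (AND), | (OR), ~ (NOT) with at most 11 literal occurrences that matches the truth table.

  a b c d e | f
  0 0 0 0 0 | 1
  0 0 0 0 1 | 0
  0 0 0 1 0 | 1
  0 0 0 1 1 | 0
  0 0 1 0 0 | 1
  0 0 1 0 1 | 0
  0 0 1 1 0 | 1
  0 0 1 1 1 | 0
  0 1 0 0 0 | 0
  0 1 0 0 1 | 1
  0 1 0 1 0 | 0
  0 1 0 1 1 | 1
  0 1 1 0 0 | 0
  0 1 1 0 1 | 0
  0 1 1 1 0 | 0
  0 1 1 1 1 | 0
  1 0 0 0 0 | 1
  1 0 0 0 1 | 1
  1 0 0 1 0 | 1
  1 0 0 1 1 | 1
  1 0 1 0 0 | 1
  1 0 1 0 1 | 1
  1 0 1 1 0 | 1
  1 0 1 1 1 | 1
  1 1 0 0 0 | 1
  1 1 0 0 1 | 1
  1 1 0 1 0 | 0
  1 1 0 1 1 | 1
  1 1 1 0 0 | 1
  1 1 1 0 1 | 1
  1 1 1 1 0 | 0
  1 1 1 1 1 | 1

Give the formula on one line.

(((~d & a) | (~b & ~e)) | (((b & ~c) | a) & e))

  ~d = 11001100110011001100110011001100
  (~d & a) = 00000000000000001100110011001100
  ~b = 11111111000000001111111100000000
  ~e = 10101010101010101010101010101010
  (~b & ~e) = 10101010000000001010101000000000
  ((~d & a) | (~b & ~e)) = 10101010000000001110111011001100
  ~c = 11110000111100001111000011110000
  (b & ~c) = 00000000111100000000000011110000
  ((b & ~c) | a) = 00000000111100001111111111111111
  (((b & ~c) | a) & e) = 00000000010100000101010101010101
  (((~d & a) | (~b & ~e)) | (((b & ~c) | a) & e)) = 10101010010100001111111111011101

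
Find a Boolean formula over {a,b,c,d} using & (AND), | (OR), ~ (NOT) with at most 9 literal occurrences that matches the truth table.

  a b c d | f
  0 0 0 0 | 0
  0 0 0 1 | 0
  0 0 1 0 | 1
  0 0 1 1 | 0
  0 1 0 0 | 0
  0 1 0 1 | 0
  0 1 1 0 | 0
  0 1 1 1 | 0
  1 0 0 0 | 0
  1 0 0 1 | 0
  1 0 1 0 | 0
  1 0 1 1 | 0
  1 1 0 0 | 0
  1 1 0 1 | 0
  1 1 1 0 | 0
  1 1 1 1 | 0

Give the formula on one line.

((c & ((~a & c) | b)) & ((c & ~b) & ~d))

  ~a = 1111111100000000
  (~a & c) = 0011001100000000
  ((~a & c) | b) = 0011111100001111
  (c & ((~a & c) | b)) = 0011001100000011
  ~b = 1111000011110000
  (c & ~b) = 0011000000110000
  ~d = 1010101010101010
  ((c & ~b) & ~d) = 0010000000100000
  ((c & ((~a & c) | b)) & ((c & ~b) & ~d)) = 0010000000000000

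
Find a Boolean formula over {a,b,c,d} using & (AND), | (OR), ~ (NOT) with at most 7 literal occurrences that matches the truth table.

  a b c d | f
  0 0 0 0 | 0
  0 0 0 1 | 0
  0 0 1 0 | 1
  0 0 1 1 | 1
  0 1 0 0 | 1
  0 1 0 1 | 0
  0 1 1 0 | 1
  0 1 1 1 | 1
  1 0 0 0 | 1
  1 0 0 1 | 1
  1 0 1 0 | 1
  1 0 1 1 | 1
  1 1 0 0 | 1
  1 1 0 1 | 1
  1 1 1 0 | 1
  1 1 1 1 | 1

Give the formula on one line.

(((~d & (b | c)) | a) | c)

  ~d = 1010101010101010
  (b | c) = 0011111100111111
  (~d & (b | c)) = 0010101000101010
  ((~d & (b | c)) | a) = 0010101011111111
  (((~d & (b | c)) | a) | c) = 0011101111111111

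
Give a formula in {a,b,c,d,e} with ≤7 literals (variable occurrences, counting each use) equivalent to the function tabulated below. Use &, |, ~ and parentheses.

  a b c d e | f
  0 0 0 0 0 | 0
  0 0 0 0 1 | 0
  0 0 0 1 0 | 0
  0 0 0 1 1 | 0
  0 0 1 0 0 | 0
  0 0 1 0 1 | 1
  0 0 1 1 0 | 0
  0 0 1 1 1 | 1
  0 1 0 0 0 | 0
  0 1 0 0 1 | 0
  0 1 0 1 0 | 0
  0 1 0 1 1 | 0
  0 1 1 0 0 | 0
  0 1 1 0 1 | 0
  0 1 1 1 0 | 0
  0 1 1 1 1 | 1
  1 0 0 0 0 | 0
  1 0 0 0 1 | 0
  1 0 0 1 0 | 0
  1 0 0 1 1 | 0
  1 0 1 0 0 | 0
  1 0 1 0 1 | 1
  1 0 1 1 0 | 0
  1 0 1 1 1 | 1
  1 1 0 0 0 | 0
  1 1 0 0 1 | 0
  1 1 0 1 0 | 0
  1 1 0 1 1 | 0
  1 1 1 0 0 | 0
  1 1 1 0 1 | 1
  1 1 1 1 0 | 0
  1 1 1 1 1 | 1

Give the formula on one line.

  ~e = 10101010101010101010101010101010
  ~a = 11111111111111110000000000000000
  ~b = 11111111000000001111111100000000
  (~a & ~b) = 11111111000000000000000000000000
  (d | (~a & ~b)) = 11111111001100110011001100110011
  ((d | (~a & ~b)) | a) = 11111111001100111111111111111111
  (c & ((d | (~a & ~b)) | a)) = 00001111000000110000111100001111
  (~e | (c & ((d | (~a & ~b)) | a))) = 10101111101010111010111110101111
  (e & (~e | (c & ((d | (~a & ~b)) | a)))) = 00000101000000010000010100000101

(e & (~e | (c & ((d | (~a & ~b)) | a))))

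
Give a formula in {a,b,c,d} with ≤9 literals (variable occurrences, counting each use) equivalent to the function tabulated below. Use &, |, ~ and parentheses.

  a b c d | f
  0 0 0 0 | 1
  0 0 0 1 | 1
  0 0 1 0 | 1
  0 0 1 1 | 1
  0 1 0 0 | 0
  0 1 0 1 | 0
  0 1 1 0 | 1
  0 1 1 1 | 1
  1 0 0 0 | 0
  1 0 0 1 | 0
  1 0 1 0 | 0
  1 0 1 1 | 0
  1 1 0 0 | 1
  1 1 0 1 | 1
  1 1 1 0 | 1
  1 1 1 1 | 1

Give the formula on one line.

  ~a = 1111111100000000
  (b | ~a) = 1111111100001111
  ~c = 1100110011001100
  ~b = 1111000011110000
  (~c & ~b) = 1100000011000000
  (a | (~c & ~b)) = 1100000011111111
  (a | c) = 0011001111111111
  ((a | (~c & ~b)) | (a | c)) = 1111001111111111
  ((b | ~a) & ((a | (~c & ~b)) | (a | c))) = 1111001100001111

((b | ~a) & ((a | (~c & ~b)) | (a | c)))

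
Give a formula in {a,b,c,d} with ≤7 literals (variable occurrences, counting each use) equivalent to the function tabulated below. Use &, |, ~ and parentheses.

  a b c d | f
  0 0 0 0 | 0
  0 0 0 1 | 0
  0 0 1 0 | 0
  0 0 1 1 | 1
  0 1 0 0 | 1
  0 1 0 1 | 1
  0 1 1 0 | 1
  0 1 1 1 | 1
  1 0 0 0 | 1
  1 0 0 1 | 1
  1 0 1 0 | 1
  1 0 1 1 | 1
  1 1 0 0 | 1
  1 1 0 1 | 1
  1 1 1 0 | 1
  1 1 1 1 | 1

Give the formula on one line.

((b | a) | (~b & (((a | d) & ~a) & c)))

  (b | a) = 0000111111111111
  ~b = 1111000011110000
  (a | d) = 0101010111111111
  ~a = 1111111100000000
  ((a | d) & ~a) = 0101010100000000
  (((a | d) & ~a) & c) = 0001000100000000
  (~b & (((a | d) & ~a) & c)) = 0001000000000000
  ((b | a) | (~b & (((a | d) & ~a) & c))) = 0001111111111111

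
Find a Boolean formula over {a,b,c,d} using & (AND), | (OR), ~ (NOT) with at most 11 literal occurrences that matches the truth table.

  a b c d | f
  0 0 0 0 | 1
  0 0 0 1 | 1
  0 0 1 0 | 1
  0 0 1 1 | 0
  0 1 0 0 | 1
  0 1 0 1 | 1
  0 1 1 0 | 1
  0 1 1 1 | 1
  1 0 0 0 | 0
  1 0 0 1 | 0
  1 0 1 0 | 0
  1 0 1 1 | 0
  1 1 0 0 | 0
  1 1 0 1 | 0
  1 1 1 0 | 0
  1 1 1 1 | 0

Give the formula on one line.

(((d | ~a) & (((d | a) & ~c) | (b | ~d))) & ~a)

  ~a = 1111111100000000
  (d | ~a) = 1111111101010101
  (d | a) = 0101010111111111
  ~c = 1100110011001100
  ((d | a) & ~c) = 0100010011001100
  ~d = 1010101010101010
  (b | ~d) = 1010111110101111
  (((d | a) & ~c) | (b | ~d)) = 1110111111101111
  ((d | ~a) & (((d | a) & ~c) | (b | ~d))) = 1110111101000101
  (((d | ~a) & (((d | a) & ~c) | (b | ~d))) & ~a) = 1110111100000000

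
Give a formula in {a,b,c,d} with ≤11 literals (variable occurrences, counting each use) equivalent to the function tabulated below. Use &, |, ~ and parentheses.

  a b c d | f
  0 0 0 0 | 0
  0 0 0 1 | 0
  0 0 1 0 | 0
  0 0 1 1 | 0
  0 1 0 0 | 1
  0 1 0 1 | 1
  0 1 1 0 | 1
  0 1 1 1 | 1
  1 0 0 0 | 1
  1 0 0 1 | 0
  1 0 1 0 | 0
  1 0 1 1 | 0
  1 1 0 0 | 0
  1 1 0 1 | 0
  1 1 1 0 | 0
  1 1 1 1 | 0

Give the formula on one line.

  ~a = 1111111100000000
  (~a & b) = 0000111100000000
  ~d = 1010101010101010
  (a & ~d) = 0000000010101010
  ~c = 1100110011001100
  ~b = 1111000011110000
  (d & ~c) = 0100010001000100
  (~b | (d & ~c)) = 1111010011110100
  (~c & (~b | (d & ~c))) = 1100010011000100
  (~a | (~c & (~b | (d & ~c)))) = 1111111111000100
  ((a & ~d) & (~a | (~c & (~b | (d & ~c))))) = 0000000010000000
  ((~a & b) | ((a & ~d) & (~a | (~c & (~b | (d & ~c)))))) = 0000111110000000

((~a & b) | ((a & ~d) & (~a | (~c & (~b | (d & ~c))))))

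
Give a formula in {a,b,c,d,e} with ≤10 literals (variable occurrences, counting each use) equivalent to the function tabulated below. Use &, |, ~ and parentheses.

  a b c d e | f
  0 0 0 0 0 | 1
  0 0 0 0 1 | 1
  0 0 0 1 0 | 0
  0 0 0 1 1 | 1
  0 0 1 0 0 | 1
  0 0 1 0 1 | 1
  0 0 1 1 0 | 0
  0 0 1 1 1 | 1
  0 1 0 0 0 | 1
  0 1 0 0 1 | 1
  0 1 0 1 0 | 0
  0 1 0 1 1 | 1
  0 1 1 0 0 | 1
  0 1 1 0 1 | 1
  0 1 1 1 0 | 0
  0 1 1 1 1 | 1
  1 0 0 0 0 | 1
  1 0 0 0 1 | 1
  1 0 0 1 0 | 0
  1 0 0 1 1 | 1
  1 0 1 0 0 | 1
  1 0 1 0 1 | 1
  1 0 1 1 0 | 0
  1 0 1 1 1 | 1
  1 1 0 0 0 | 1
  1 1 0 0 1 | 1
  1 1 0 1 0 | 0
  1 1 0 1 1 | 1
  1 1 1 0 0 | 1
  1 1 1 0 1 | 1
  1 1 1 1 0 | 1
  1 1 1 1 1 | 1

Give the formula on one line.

((((a & c) | (e & ((d | b) & c))) & b) | (~d | e))

  (a & c) = 00000000000000000000111100001111
  (d | b) = 00110011111111110011001111111111
  ((d | b) & c) = 00000011000011110000001100001111
  (e & ((d | b) & c)) = 00000001000001010000000100000101
  ((a & c) | (e & ((d | b) & c))) = 00000001000001010000111100001111
  (((a & c) | (e & ((d | b) & c))) & b) = 00000000000001010000000000001111
  ~d = 11001100110011001100110011001100
  (~d | e) = 11011101110111011101110111011101
  ((((a & c) | (e & ((d | b) & c))) & b) | (~d | e)) = 11011101110111011101110111011111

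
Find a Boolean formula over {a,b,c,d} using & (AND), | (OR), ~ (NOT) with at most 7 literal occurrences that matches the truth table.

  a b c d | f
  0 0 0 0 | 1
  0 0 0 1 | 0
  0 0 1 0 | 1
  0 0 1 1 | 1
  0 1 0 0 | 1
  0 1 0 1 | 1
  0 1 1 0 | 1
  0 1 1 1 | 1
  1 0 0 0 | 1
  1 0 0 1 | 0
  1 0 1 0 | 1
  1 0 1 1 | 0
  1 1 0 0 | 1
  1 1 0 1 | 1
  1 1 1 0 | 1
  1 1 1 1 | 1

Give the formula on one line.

((~d | (~a & c)) | (b & d))

  ~d = 1010101010101010
  ~a = 1111111100000000
  (~a & c) = 0011001100000000
  (~d | (~a & c)) = 1011101110101010
  (b & d) = 0000010100000101
  ((~d | (~a & c)) | (b & d)) = 1011111110101111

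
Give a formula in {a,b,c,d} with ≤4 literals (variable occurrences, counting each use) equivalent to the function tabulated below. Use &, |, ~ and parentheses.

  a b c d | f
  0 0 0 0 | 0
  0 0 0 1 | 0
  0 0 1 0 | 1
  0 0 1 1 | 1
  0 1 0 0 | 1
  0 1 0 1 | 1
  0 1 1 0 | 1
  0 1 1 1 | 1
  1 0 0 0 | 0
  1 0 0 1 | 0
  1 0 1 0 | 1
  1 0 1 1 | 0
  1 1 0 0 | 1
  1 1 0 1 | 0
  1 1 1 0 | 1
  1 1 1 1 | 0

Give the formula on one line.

((~a | ~d) & (b | c))

  ~a = 1111111100000000
  ~d = 1010101010101010
  (~a | ~d) = 1111111110101010
  (b | c) = 0011111100111111
  ((~a | ~d) & (b | c)) = 0011111100101010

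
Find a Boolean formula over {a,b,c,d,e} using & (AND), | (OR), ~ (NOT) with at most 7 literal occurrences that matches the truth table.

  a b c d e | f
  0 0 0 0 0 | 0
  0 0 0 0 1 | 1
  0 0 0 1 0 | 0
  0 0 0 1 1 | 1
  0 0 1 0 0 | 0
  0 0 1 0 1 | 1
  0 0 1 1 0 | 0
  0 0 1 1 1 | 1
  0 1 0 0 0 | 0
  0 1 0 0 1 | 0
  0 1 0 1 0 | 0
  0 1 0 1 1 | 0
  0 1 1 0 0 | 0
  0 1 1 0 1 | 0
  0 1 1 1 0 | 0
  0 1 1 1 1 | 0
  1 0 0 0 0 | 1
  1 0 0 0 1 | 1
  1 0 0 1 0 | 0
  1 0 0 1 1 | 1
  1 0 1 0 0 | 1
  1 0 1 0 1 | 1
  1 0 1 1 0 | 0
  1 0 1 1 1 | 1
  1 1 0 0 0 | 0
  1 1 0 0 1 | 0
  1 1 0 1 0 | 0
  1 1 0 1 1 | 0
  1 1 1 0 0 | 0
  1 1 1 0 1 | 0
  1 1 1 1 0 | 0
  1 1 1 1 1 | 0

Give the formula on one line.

((a | e) & (~b & (e | ~d)))

  (a | e) = 01010101010101011111111111111111
  ~b = 11111111000000001111111100000000
  ~d = 11001100110011001100110011001100
  (e | ~d) = 11011101110111011101110111011101
  (~b & (e | ~d)) = 11011101000000001101110100000000
  ((a | e) & (~b & (e | ~d))) = 01010101000000001101110100000000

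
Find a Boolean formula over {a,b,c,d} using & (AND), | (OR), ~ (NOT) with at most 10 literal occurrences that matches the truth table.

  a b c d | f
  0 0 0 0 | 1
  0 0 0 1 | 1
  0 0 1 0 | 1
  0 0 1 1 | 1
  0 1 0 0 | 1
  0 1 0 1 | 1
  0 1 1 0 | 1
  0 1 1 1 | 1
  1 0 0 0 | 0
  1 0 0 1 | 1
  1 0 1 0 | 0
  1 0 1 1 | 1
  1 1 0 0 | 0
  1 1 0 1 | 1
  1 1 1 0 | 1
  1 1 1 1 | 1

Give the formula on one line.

  ~a = 1111111100000000
  (~a | d) = 1111111101010101
  (c & a) = 0000000000110011
  (~a & b) = 0000111100000000
  ((c & a) | (~a & b)) = 0000111100110011
  (~a | b) = 1111111100001111
  (((c & a) | (~a & b)) & (~a | b)) = 0000111100000011
  ((~a | d) | (((c & a) | (~a & b)) & (~a | b))) = 1111111101010111

((~a | d) | (((c & a) | (~a & b)) & (~a | b)))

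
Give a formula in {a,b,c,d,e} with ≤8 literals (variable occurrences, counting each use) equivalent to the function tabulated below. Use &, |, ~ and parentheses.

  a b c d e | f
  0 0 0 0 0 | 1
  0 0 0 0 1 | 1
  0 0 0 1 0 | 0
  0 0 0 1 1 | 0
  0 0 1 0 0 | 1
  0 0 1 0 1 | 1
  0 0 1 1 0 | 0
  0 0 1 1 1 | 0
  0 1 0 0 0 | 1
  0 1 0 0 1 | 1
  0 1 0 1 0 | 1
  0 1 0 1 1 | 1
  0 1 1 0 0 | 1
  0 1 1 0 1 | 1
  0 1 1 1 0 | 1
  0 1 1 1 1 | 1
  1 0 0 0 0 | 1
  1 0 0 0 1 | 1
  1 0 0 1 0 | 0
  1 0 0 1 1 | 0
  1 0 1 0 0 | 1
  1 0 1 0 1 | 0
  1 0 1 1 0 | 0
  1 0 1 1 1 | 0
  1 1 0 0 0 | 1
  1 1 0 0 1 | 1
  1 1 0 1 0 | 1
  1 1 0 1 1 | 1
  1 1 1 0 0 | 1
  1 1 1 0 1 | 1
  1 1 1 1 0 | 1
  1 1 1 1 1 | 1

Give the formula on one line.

((~e | ((~c | ~a) | b)) & (b | ~d))

  ~e = 10101010101010101010101010101010
  ~c = 11110000111100001111000011110000
  ~a = 11111111111111110000000000000000
  (~c | ~a) = 11111111111111111111000011110000
  ((~c | ~a) | b) = 11111111111111111111000011111111
  (~e | ((~c | ~a) | b)) = 11111111111111111111101011111111
  ~d = 11001100110011001100110011001100
  (b | ~d) = 11001100111111111100110011111111
  ((~e | ((~c | ~a) | b)) & (b | ~d)) = 11001100111111111100100011111111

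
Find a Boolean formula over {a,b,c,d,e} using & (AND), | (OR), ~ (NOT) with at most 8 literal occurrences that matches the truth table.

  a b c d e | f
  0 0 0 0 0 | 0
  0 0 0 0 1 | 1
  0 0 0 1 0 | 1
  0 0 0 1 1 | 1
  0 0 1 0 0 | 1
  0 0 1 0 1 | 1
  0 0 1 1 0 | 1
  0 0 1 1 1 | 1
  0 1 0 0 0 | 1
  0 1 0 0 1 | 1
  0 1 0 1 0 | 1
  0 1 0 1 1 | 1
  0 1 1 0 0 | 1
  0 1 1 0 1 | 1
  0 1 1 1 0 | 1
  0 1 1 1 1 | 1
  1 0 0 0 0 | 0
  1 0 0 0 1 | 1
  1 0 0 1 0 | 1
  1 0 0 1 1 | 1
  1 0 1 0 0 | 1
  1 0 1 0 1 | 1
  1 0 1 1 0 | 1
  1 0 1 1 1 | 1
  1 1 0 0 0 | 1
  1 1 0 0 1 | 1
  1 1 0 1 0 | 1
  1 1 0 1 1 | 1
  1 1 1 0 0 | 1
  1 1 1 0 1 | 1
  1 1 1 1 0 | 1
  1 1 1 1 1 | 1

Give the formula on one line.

  ~e = 10101010101010101010101010101010
  (b & ~e) = 00000000101010100000000010101010
  (e | (b & ~e)) = 01010101111111110101010111111111
  ((e | (b & ~e)) | d) = 01110111111111110111011111111111
  (c | ((e | (b & ~e)) | d)) = 01111111111111110111111111111111

(c | ((e | (b & ~e)) | d))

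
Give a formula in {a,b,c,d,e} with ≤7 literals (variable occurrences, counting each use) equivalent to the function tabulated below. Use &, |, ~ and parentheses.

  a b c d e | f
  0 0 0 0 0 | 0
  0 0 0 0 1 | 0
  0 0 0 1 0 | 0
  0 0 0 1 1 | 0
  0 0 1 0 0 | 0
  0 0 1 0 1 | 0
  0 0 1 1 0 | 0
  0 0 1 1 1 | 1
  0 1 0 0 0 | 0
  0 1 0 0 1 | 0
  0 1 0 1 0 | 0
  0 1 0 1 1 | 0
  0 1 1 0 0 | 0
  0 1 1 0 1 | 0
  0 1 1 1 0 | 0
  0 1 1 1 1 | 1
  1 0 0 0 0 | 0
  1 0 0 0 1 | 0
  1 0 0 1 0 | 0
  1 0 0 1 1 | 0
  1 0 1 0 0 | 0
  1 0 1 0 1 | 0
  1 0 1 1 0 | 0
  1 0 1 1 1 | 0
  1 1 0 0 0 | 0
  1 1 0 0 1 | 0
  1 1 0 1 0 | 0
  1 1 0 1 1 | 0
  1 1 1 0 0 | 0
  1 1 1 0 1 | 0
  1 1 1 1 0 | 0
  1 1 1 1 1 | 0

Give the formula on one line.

(~a & (((((d & c) & ~a) | ~e) | a) & e))

  ~a = 11111111111111110000000000000000
  (d & c) = 00000011000000110000001100000011
  ((d & c) & ~a) = 00000011000000110000000000000000
  ~e = 10101010101010101010101010101010
  (((d & c) & ~a) | ~e) = 10101011101010111010101010101010
  ((((d & c) & ~a) | ~e) | a) = 10101011101010111111111111111111
  (((((d & c) & ~a) | ~e) | a) & e) = 00000001000000010101010101010101
  (~a & (((((d & c) & ~a) | ~e) | a) & e)) = 00000001000000010000000000000000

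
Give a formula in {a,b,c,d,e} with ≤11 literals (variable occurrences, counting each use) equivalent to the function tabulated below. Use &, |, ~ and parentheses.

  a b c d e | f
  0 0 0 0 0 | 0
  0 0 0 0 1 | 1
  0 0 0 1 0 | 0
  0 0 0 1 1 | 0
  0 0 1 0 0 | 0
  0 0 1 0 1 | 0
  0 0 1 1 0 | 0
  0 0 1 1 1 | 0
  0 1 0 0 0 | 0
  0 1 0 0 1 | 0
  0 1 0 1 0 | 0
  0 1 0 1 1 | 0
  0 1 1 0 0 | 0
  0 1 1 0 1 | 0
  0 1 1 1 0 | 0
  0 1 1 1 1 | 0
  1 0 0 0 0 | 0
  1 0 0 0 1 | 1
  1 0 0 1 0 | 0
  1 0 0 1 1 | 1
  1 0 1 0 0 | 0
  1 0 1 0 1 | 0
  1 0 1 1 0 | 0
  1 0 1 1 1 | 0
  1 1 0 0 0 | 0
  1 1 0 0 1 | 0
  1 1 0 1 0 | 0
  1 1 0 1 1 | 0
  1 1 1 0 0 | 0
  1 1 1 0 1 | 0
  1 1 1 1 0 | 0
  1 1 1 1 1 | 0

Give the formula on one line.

(((~c & (e | b)) & ~b) & ((~a & b) | (a | ~d)))

  ~c = 11110000111100001111000011110000
  (e | b) = 01010101111111110101010111111111
  (~c & (e | b)) = 01010000111100000101000011110000
  ~b = 11111111000000001111111100000000
  ((~c & (e | b)) & ~b) = 01010000000000000101000000000000
  ~a = 11111111111111110000000000000000
  (~a & b) = 00000000111111110000000000000000
  ~d = 11001100110011001100110011001100
  (a | ~d) = 11001100110011001111111111111111
  ((~a & b) | (a | ~d)) = 11001100111111111111111111111111
  (((~c & (e | b)) & ~b) & ((~a & b) | (a | ~d))) = 01000000000000000101000000000000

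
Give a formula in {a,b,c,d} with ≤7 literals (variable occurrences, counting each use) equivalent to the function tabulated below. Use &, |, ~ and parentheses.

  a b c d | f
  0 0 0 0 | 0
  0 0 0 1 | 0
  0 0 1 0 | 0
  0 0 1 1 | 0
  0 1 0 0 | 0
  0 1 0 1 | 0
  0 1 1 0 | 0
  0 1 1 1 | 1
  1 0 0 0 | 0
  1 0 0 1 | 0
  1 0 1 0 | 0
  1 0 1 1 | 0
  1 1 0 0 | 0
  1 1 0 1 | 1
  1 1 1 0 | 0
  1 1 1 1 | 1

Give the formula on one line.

(((b & c) | (b & a)) & d)

  (b & c) = 0000001100000011
  (b & a) = 0000000000001111
  ((b & c) | (b & a)) = 0000001100001111
  (((b & c) | (b & a)) & d) = 0000000100000101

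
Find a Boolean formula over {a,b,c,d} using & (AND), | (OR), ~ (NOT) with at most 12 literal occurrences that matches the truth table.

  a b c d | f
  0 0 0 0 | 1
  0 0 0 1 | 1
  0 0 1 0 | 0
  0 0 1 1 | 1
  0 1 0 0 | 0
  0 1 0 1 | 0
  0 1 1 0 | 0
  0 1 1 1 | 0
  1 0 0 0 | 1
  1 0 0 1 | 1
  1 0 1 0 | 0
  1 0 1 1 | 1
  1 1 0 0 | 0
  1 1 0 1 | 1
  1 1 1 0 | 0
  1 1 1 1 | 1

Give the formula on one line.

(((a | ~b) & (~c | d)) & (d | (~b & ((c & d) | ~c))))

  ~b = 1111000011110000
  (a | ~b) = 1111000011111111
  ~c = 1100110011001100
  (~c | d) = 1101110111011101
  ((a | ~b) & (~c | d)) = 1101000011011101
  (c & d) = 0001000100010001
  ((c & d) | ~c) = 1101110111011101
  (~b & ((c & d) | ~c)) = 1101000011010000
  (d | (~b & ((c & d) | ~c))) = 1101010111010101
  (((a | ~b) & (~c | d)) & (d | (~b & ((c & d) | ~c)))) = 1101000011010101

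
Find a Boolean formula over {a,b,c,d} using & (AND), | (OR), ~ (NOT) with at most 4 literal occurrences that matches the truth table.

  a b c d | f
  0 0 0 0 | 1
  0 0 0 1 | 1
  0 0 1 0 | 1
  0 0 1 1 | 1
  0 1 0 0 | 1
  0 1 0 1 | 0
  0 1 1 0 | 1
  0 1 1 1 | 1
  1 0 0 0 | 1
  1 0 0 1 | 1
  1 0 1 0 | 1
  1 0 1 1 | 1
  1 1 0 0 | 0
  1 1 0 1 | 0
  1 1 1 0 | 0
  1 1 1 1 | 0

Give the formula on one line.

  ~b = 1111000011110000
  ~d = 1010101010101010
  (c | ~d) = 1011101110111011
  ~a = 1111111100000000
  ((c | ~d) & ~a) = 1011101100000000
  (~b | ((c | ~d) & ~a)) = 1111101111110000

(~b | ((c | ~d) & ~a))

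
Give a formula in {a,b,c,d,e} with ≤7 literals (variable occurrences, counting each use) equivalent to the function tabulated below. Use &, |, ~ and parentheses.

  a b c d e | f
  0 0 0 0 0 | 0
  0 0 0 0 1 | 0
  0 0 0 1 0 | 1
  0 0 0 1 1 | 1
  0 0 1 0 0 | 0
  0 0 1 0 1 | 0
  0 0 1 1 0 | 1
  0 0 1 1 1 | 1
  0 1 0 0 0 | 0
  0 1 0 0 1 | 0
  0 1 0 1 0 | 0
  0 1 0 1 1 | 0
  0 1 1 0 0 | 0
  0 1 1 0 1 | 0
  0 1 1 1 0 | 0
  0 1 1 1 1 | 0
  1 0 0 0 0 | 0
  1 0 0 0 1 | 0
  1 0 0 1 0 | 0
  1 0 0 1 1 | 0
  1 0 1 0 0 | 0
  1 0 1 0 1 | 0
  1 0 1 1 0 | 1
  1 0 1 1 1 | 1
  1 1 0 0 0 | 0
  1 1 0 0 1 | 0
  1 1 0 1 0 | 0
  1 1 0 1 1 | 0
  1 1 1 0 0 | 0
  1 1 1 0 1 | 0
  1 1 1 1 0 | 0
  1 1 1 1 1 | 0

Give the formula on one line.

  ~c = 11110000111100001111000011110000
  ~a = 11111111111111110000000000000000
  (~c & ~a) = 11110000111100000000000000000000
  ((~c & ~a) | c) = 11111111111111110000111100001111
  ~b = 11111111000000001111111100000000
  (d & ~b) = 00110011000000000011001100000000
  (((~c & ~a) | c) & (d & ~b)) = 00110011000000000000001100000000

(((~c & ~a) | c) & (d & ~b))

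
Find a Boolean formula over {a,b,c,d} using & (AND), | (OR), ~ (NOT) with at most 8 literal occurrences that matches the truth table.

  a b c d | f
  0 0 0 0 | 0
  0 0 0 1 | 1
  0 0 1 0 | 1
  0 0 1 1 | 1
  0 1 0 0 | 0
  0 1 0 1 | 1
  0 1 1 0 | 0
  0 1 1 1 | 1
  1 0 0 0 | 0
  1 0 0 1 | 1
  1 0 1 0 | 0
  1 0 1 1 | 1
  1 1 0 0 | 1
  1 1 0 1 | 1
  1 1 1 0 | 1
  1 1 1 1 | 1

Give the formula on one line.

((d | (~a & (c & ~b))) | (d | (b & a)))

  ~a = 1111111100000000
  ~b = 1111000011110000
  (c & ~b) = 0011000000110000
  (~a & (c & ~b)) = 0011000000000000
  (d | (~a & (c & ~b))) = 0111010101010101
  (b & a) = 0000000000001111
  (d | (b & a)) = 0101010101011111
  ((d | (~a & (c & ~b))) | (d | (b & a))) = 0111010101011111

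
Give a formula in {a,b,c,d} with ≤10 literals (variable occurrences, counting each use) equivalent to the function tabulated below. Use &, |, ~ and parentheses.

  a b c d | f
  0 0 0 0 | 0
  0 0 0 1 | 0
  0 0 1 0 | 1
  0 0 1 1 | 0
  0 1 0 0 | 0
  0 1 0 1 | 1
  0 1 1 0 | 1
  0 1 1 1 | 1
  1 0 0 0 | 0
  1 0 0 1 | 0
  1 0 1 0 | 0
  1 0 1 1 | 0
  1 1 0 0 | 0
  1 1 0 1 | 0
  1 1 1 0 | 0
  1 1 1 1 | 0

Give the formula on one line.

(((a | b) | ~d) & (~a & ((c | d) & (d | ~a))))

  (a | b) = 0000111111111111
  ~d = 1010101010101010
  ((a | b) | ~d) = 1010111111111111
  ~a = 1111111100000000
  (c | d) = 0111011101110111
  (d | ~a) = 1111111101010101
  ((c | d) & (d | ~a)) = 0111011101010101
  (~a & ((c | d) & (d | ~a))) = 0111011100000000
  (((a | b) | ~d) & (~a & ((c | d) & (d | ~a)))) = 0010011100000000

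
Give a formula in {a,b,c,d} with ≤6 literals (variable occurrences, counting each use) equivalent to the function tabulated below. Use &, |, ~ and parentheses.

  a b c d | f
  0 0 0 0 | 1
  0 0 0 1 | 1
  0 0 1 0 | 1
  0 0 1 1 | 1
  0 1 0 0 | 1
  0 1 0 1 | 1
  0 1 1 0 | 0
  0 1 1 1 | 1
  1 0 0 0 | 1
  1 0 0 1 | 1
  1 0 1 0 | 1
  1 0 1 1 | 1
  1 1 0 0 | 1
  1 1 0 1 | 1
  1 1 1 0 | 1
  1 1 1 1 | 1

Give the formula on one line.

  ~c = 1100110011001100
  (d | ~c) = 1101110111011101
  ~b = 1111000011110000
  (a | ~b) = 1111000011111111
  ((d | ~c) | (a | ~b)) = 1111110111111111

((d | ~c) | (a | ~b))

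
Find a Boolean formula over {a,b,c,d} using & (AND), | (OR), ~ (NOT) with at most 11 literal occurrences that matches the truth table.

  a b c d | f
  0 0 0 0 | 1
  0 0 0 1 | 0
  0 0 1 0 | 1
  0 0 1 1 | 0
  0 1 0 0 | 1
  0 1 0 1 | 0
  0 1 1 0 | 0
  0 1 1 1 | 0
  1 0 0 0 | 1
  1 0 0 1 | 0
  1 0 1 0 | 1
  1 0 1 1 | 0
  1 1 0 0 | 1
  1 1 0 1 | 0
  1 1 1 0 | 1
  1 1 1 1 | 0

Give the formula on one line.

(~d & ((c & a) | (~c | (~b & ((~a | ~d) | c)))))

  ~d = 1010101010101010
  (c & a) = 0000000000110011
  ~c = 1100110011001100
  ~b = 1111000011110000
  ~a = 1111111100000000
  (~a | ~d) = 1111111110101010
  ((~a | ~d) | c) = 1111111110111011
  (~b & ((~a | ~d) | c)) = 1111000010110000
  (~c | (~b & ((~a | ~d) | c))) = 1111110011111100
  ((c & a) | (~c | (~b & ((~a | ~d) | c)))) = 1111110011111111
  (~d & ((c & a) | (~c | (~b & ((~a | ~d) | c))))) = 1010100010101010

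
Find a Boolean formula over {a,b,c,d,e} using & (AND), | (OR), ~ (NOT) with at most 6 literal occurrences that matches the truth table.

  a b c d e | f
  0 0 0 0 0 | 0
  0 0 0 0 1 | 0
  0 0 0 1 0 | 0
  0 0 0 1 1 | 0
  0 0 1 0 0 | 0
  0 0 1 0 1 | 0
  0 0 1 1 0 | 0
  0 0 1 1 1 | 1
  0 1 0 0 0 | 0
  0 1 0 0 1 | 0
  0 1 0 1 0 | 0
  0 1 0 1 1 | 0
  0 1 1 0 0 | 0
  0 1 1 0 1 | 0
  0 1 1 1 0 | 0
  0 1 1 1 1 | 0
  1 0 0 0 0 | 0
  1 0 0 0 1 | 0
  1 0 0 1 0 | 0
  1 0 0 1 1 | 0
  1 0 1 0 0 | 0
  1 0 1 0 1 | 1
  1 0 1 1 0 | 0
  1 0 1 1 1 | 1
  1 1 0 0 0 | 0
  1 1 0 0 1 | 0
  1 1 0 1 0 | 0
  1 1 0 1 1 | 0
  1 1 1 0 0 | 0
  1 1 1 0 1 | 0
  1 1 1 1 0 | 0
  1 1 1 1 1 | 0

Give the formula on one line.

(((d | a) & ~b) & (e & c))

  (d | a) = 00110011001100111111111111111111
  ~b = 11111111000000001111111100000000
  ((d | a) & ~b) = 00110011000000001111111100000000
  (e & c) = 00000101000001010000010100000101
  (((d | a) & ~b) & (e & c)) = 00000001000000000000010100000000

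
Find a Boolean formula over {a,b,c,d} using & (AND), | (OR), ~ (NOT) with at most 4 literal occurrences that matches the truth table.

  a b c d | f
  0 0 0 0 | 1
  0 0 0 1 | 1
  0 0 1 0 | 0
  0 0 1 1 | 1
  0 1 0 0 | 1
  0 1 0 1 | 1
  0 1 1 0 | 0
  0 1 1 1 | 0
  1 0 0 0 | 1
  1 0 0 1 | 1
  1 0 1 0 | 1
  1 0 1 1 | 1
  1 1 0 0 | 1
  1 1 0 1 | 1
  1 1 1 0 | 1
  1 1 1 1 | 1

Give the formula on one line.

  ~c = 1100110011001100
  ~b = 1111000011110000
  (~b & d) = 0101000001010000
  (~c | (~b & d)) = 1101110011011100
  (a | (~c | (~b & d))) = 1101110011111111

(a | (~c | (~b & d)))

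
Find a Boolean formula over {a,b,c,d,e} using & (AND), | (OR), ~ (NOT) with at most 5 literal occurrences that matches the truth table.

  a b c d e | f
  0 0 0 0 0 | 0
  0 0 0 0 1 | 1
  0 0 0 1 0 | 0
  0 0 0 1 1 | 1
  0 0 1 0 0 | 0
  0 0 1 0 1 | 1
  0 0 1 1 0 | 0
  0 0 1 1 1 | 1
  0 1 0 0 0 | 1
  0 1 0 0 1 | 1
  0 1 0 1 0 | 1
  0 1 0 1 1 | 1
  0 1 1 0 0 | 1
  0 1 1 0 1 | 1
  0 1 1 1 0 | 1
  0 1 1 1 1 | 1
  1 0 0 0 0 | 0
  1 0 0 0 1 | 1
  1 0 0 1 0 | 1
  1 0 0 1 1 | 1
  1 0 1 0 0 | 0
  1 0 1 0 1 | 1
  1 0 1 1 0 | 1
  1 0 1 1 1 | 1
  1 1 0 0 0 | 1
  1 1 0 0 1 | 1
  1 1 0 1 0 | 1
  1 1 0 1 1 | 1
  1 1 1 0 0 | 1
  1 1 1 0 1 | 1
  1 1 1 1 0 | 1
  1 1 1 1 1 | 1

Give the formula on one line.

  (e | b) = 01010101111111110101010111111111
  ~e = 10101010101010101010101010101010
  (~e & d) = 00100010001000100010001000100010
  ((~e & d) & a) = 00000000000000000010001000100010
  ((e | b) | ((~e & d) & a)) = 01010101111111110111011111111111

((e | b) | ((~e & d) & a))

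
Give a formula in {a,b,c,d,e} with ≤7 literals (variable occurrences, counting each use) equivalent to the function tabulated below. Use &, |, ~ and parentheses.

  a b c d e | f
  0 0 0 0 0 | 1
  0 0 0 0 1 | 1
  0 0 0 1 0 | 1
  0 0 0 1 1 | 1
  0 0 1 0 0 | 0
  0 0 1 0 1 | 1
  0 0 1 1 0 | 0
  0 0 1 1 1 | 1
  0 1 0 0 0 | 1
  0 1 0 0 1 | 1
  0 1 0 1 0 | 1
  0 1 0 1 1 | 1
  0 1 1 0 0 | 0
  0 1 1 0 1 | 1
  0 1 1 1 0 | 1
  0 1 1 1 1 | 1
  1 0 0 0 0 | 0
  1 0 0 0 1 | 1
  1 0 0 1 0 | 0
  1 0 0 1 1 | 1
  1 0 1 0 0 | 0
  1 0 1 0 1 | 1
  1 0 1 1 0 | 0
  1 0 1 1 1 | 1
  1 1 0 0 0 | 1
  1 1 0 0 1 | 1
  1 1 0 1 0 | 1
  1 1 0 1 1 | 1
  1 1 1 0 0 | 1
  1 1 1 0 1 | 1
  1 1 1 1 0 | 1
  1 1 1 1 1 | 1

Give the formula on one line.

  (b & d) = 00000000001100110000000000110011
  ((b & d) | e) = 01010101011101110101010101110111
  ~c = 11110000111100001111000011110000
  (~c | a) = 11110000111100001111111111111111
  ~a = 11111111111111110000000000000000
  (~a | b) = 11111111111111110000000011111111
  ((~c | a) & (~a | b)) = 11110000111100000000000011111111
  (((b & d) | e) | ((~c | a) & (~a | b))) = 11110101111101110101010111111111

(((b & d) | e) | ((~c | a) & (~a | b)))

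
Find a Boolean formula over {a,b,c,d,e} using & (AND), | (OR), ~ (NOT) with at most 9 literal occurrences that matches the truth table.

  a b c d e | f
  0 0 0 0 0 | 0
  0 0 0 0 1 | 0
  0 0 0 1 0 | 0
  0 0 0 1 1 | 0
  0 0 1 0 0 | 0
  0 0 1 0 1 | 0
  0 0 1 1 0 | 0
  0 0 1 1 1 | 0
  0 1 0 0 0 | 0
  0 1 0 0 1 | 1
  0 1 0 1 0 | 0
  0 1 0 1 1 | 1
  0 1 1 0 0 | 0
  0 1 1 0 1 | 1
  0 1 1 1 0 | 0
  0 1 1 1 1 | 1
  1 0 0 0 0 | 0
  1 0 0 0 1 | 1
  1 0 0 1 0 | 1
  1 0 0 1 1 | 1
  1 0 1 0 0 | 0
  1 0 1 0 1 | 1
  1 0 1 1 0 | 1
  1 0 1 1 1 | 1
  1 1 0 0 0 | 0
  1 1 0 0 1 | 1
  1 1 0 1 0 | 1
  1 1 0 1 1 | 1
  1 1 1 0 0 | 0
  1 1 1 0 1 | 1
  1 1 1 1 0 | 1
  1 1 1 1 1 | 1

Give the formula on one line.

  ~a = 11111111111111110000000000000000
  ~c = 11110000111100001111000011110000
  (~a | ~c) = 11111111111111111111000011110000
  (e & (~a | ~c)) = 01010101010101010101000001010000
  (b & (e & (~a | ~c))) = 00000000010101010000000001010000
  (~a | d) = 11111111111111110011001100110011
  ((~a | d) | e) = 11111111111111110111011101110111
  (((~a | d) | e) & a) = 00000000000000000111011101110111
  ((b & (e & (~a | ~c))) | (((~a | d) | e) & a)) = 00000000010101010111011101110111

((b & (e & (~a | ~c))) | (((~a | d) | e) & a))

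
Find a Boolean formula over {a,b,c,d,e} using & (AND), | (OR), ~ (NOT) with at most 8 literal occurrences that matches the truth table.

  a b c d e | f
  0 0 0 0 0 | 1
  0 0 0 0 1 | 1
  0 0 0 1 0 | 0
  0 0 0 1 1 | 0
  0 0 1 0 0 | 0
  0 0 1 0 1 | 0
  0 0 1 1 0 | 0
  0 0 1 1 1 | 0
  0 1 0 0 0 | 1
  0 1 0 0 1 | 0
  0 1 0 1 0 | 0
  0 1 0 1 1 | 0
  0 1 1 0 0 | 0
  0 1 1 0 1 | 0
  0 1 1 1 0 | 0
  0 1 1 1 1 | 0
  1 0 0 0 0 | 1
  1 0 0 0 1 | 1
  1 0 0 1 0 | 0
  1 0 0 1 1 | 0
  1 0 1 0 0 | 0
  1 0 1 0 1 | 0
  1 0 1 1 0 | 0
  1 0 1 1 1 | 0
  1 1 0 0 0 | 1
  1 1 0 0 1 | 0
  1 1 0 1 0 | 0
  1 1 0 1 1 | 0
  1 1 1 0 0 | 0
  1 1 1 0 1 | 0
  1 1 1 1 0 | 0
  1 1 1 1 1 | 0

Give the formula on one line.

(((~b | ~e) & ~d) & (d | ~c))

  ~b = 11111111000000001111111100000000
  ~e = 10101010101010101010101010101010
  (~b | ~e) = 11111111101010101111111110101010
  ~d = 11001100110011001100110011001100
  ((~b | ~e) & ~d) = 11001100100010001100110010001000
  ~c = 11110000111100001111000011110000
  (d | ~c) = 11110011111100111111001111110011
  (((~b | ~e) & ~d) & (d | ~c)) = 11000000100000001100000010000000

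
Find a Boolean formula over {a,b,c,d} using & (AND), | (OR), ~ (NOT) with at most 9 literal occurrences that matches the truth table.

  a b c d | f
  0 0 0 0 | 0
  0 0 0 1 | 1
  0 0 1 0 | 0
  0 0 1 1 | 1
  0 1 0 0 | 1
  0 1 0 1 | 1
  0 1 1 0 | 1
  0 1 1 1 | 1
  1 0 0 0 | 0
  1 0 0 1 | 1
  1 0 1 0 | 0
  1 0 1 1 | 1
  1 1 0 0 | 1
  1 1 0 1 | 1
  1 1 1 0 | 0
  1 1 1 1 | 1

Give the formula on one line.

(((~a | ((~b | ~c) & b)) & ((~c & a) | b)) | d)

  ~a = 1111111100000000
  ~b = 1111000011110000
  ~c = 1100110011001100
  (~b | ~c) = 1111110011111100
  ((~b | ~c) & b) = 0000110000001100
  (~a | ((~b | ~c) & b)) = 1111111100001100
  (~c & a) = 0000000011001100
  ((~c & a) | b) = 0000111111001111
  ((~a | ((~b | ~c) & b)) & ((~c & a) | b)) = 0000111100001100
  (((~a | ((~b | ~c) & b)) & ((~c & a) | b)) | d) = 0101111101011101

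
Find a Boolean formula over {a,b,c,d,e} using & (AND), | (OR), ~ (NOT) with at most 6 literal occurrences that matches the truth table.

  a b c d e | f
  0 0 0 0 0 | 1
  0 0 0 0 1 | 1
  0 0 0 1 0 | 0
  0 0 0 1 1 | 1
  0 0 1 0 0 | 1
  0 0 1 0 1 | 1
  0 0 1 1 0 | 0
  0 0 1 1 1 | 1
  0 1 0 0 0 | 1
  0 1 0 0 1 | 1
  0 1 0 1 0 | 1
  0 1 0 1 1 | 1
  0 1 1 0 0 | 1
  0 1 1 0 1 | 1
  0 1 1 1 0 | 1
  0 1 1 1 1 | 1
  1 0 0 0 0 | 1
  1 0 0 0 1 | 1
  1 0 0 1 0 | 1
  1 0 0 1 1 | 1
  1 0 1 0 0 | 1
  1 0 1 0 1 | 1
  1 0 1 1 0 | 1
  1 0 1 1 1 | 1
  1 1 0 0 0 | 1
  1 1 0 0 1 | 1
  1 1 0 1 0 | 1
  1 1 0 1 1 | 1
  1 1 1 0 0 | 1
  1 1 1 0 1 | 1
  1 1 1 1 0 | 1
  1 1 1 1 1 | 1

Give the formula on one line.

((b | (~b & a)) | ((~d | b) | e))

  ~b = 11111111000000001111111100000000
  (~b & a) = 00000000000000001111111100000000
  (b | (~b & a)) = 00000000111111111111111111111111
  ~d = 11001100110011001100110011001100
  (~d | b) = 11001100111111111100110011111111
  ((~d | b) | e) = 11011101111111111101110111111111
  ((b | (~b & a)) | ((~d | b) | e)) = 11011101111111111111111111111111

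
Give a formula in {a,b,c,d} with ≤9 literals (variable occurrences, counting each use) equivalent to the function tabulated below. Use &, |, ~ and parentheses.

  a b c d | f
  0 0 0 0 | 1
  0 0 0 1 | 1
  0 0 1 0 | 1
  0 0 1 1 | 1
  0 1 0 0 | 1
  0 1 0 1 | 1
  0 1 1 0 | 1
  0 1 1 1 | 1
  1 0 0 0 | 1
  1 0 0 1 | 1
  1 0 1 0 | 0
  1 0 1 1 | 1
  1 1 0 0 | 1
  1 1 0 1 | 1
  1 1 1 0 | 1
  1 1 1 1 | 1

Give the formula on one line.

(((d | ~c) | (~a & ~d)) | (b | d))

  ~c = 1100110011001100
  (d | ~c) = 1101110111011101
  ~a = 1111111100000000
  ~d = 1010101010101010
  (~a & ~d) = 1010101000000000
  ((d | ~c) | (~a & ~d)) = 1111111111011101
  (b | d) = 0101111101011111
  (((d | ~c) | (~a & ~d)) | (b | d)) = 1111111111011111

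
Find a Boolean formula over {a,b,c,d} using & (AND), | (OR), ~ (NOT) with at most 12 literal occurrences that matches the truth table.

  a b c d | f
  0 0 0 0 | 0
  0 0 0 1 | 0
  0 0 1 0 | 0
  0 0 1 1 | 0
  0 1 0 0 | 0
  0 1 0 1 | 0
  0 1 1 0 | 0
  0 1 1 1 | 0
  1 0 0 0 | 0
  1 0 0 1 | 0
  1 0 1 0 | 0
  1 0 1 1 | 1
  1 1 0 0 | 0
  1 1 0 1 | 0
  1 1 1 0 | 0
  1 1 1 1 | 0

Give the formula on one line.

((c & a) & (d & ((~d | ~a) | ((~c | a) & (~b & c)))))

  (c & a) = 0000000000110011
  ~d = 1010101010101010
  ~a = 1111111100000000
  (~d | ~a) = 1111111110101010
  ~c = 1100110011001100
  (~c | a) = 1100110011111111
  ~b = 1111000011110000
  (~b & c) = 0011000000110000
  ((~c | a) & (~b & c)) = 0000000000110000
  ((~d | ~a) | ((~c | a) & (~b & c))) = 1111111110111010
  (d & ((~d | ~a) | ((~c | a) & (~b & c)))) = 0101010100010000
  ((c & a) & (d & ((~d | ~a) | ((~c | a) & (~b & c))))) = 0000000000010000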